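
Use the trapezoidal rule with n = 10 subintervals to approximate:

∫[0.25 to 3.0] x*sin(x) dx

f(x) = x*sin(x)
a = 0.25, b = 3.0, n = 10
h = (b - a)/n = 0.275000

Trapezoidal rule: (h/2)[f(x₀) + 2f(x₁) + 2f(x₂) + ... + f(xₙ)]

x_0 = 0.2500, f(x_0) = 0.061851, coefficient = 1
x_1 = 0.5250, f(x_1) = 0.263137, coefficient = 2
x_2 = 0.8000, f(x_2) = 0.573885, coefficient = 2
x_3 = 1.0750, f(x_3) = 0.945559, coefficient = 2
x_4 = 1.3500, f(x_4) = 1.317227, coefficient = 2
x_5 = 1.6250, f(x_5) = 1.622613, coefficient = 2
x_6 = 1.9000, f(x_6) = 1.797970, coefficient = 2
x_7 = 2.1750, f(x_7) = 1.789927, coefficient = 2
x_8 = 2.4500, f(x_8) = 1.562524, coefficient = 2
x_9 = 2.7250, f(x_9) = 1.102663, coefficient = 2
x_10 = 3.0000, f(x_10) = 0.423360, coefficient = 1

I ≈ (0.275000/2) × 22.436219 = 3.084980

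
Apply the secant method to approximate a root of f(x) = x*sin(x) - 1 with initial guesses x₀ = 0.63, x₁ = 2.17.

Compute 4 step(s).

f(x) = x*sin(x) - 1
x₀ = 0.63, x₁ = 2.17

Secant formula: x_{n+1} = x_n - f(x_n)(x_n - x_{n-1})/(f(x_n) - f(x_{n-1}))

Iteration 1:
  f(0.630000) = -0.628839
  f(2.170000) = 0.791953
  x_2 = 2.170000 - 0.791953×(2.170000 - 0.630000)/(0.791953 - (-0.628839))
       = 1.311600
Iteration 2:
  f(2.170000) = 0.791953
  f(1.311600) = 0.267787
  x_3 = 1.311600 - 0.267787×(1.311600 - 2.170000)/(0.267787 - 0.791953)
       = 0.873058
Iteration 3:
  f(1.311600) = 0.267787
  f(0.873058) = -0.330978
  x_4 = 0.873058 - (-0.330978)×(0.873058 - 1.311600)/(-0.330978 - 0.267787)
       = 1.115470
Iteration 4:
  f(0.873058) = -0.330978
  f(1.115470) = 0.001823
  x_5 = 1.115470 - 0.001823×(1.115470 - 0.873058)/(0.001823 - (-0.330978))
       = 1.114142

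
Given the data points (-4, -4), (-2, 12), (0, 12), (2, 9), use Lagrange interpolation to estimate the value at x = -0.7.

Lagrange interpolation formula:
P(x) = Σ yᵢ × Lᵢ(x)
where Lᵢ(x) = Π_{j≠i} (x - xⱼ)/(xᵢ - xⱼ)

L_0(-0.7) = (-0.7 - (-2))/(-4 - (-2)) × (-0.7 - 0)/(-4 - 0) × (-0.7 - 2)/(-4 - 2) = -0.051187
L_1(-0.7) = (-0.7 - (-4))/(-2 - (-4)) × (-0.7 - 0)/(-2 - 0) × (-0.7 - 2)/(-2 - 2) = 0.389812
L_2(-0.7) = (-0.7 - (-4))/(0 - (-4)) × (-0.7 - (-2))/(0 - (-2)) × (-0.7 - 2)/(0 - 2) = 0.723938
L_3(-0.7) = (-0.7 - (-4))/(2 - (-4)) × (-0.7 - (-2))/(2 - (-2)) × (-0.7 - 0)/(2 - 0) = -0.062562

P(-0.7) = (-4)×L_0(-0.7) + 12×L_1(-0.7) + 12×L_2(-0.7) + 9×L_3(-0.7)
P(-0.7) = 13.006687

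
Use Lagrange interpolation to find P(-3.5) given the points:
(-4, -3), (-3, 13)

Lagrange interpolation formula:
P(x) = Σ yᵢ × Lᵢ(x)
where Lᵢ(x) = Π_{j≠i} (x - xⱼ)/(xᵢ - xⱼ)

L_0(-3.5) = (-3.5 - (-3))/(-4 - (-3)) = 0.500000
L_1(-3.5) = (-3.5 - (-4))/(-3 - (-4)) = 0.500000

P(-3.5) = (-3)×L_0(-3.5) + 13×L_1(-3.5)
P(-3.5) = 5.000000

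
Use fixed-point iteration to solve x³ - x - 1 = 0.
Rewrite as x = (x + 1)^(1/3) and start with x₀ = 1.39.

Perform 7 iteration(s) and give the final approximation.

Equation: x³ - x - 1 = 0
Fixed-point form: x = (x + 1)^(1/3)
x₀ = 1.39

x_1 = g(1.390000) = 1.337004
x_2 = g(1.337004) = 1.327048
x_3 = g(1.327048) = 1.325160
x_4 = g(1.325160) = 1.324802
x_5 = g(1.324802) = 1.324734
x_6 = g(1.324734) = 1.324721
x_7 = g(1.324721) = 1.324719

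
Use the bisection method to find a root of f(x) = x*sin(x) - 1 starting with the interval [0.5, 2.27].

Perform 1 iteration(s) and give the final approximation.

f(x) = x*sin(x) - 1
Initial interval: [0.5, 2.27]

Iteration 1:
  c_1 = (0.500000 + 2.270000)/2 = 1.385000
  f(c_1) = f(1.385000) = 0.361163
  f(a) × f(c) < 0, new interval: [0.500000, 1.385000]

After 1 iteration(s), the approximation is c_1 = 1.385000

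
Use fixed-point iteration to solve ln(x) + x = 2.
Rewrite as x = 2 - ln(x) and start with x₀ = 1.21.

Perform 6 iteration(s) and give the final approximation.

Equation: ln(x) + x = 2
Fixed-point form: x = 2 - ln(x)
x₀ = 1.21

x_1 = g(1.210000) = 1.809380
x_2 = g(1.809380) = 1.407016
x_3 = g(1.407016) = 1.658529
x_4 = g(1.658529) = 1.494069
x_5 = g(1.494069) = 1.598497
x_6 = g(1.598497) = 1.530936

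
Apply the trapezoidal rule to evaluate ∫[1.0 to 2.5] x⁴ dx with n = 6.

f(x) = x⁴
a = 1.0, b = 2.5, n = 6
h = (b - a)/n = 0.250000

Trapezoidal rule: (h/2)[f(x₀) + 2f(x₁) + 2f(x₂) + ... + f(xₙ)]

x_0 = 1.0000, f(x_0) = 1.000000, coefficient = 1
x_1 = 1.2500, f(x_1) = 2.441406, coefficient = 2
x_2 = 1.5000, f(x_2) = 5.062500, coefficient = 2
x_3 = 1.7500, f(x_3) = 9.378906, coefficient = 2
x_4 = 2.0000, f(x_4) = 16.000000, coefficient = 2
x_5 = 2.2500, f(x_5) = 25.628906, coefficient = 2
x_6 = 2.5000, f(x_6) = 39.062500, coefficient = 1

I ≈ (0.250000/2) × 157.085938 = 19.635742
Exact value: 19.331250
Error: 0.304492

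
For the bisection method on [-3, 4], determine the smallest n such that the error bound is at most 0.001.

We need (b-a)/2^n ≤ 0.001
(4 - (-3))/2^n ≤ 0.001
7/2^n ≤ 0.001
2^n ≥ 7000
n ≥ log₂(7000) = 12.77
n ≥ 13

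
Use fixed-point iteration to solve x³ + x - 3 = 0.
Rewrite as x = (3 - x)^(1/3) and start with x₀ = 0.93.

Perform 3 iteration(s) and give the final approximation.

Equation: x³ + x - 3 = 0
Fixed-point form: x = (3 - x)^(1/3)
x₀ = 0.93

x_1 = g(0.930000) = 1.274452
x_2 = g(1.274452) = 1.199432
x_3 = g(1.199432) = 1.216568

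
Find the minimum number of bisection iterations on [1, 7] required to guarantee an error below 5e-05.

We need (b-a)/2^n ≤ 5e-05
(7 - 1)/2^n ≤ 5e-05
6/2^n ≤ 5e-05
2^n ≥ 120000
n ≥ log₂(120000) = 16.87
n ≥ 17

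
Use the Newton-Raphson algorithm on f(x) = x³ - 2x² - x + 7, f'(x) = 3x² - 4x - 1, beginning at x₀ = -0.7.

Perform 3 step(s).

f(x) = x³ - 2x² - x + 7
f'(x) = 3x² - 4x - 1
x₀ = -0.7

Newton-Raphson formula: x_{n+1} = x_n - f(x_n)/f'(x_n)

Iteration 1:
  f(-0.700000) = 6.377000
  f'(-0.700000) = 3.270000
  x_1 = -0.700000 - 6.377000/3.270000 = -2.650153
Iteration 2:
  f(-2.650153) = -23.009314
  f'(-2.650153) = 30.670543
  x_2 = -2.650153 - (-23.009314)/30.670543 = -1.899944
Iteration 3:
  f(-1.899944) = -5.178024
  f'(-1.899944) = 17.429138
  x_3 = -1.899944 - (-5.178024)/17.429138 = -1.602854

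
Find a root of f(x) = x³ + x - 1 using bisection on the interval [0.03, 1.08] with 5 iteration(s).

f(x) = x³ + x - 1
Initial interval: [0.03, 1.08]

Iteration 1:
  c_1 = (0.030000 + 1.080000)/2 = 0.555000
  f(c_1) = f(0.555000) = -0.274046
  f(a) × f(c) ≥ 0, new interval: [0.555000, 1.080000]
Iteration 2:
  c_2 = (0.555000 + 1.080000)/2 = 0.817500
  f(c_2) = f(0.817500) = 0.363840
  f(a) × f(c) < 0, new interval: [0.555000, 0.817500]
Iteration 3:
  c_3 = (0.555000 + 0.817500)/2 = 0.686250
  f(c_3) = f(0.686250) = 0.009432
  f(a) × f(c) < 0, new interval: [0.555000, 0.686250]
Iteration 4:
  c_4 = (0.555000 + 0.686250)/2 = 0.620625
  f(c_4) = f(0.620625) = -0.140326
  f(a) × f(c) ≥ 0, new interval: [0.620625, 0.686250]
Iteration 5:
  c_5 = (0.620625 + 0.686250)/2 = 0.653438
  f(c_5) = f(0.653438) = -0.067557
  f(a) × f(c) ≥ 0, new interval: [0.653438, 0.686250]

After 5 iteration(s), the approximation is c_5 = 0.653438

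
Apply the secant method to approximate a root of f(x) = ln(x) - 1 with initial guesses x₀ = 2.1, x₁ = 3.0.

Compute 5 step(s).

f(x) = ln(x) - 1
x₀ = 2.1, x₁ = 3.0

Secant formula: x_{n+1} = x_n - f(x_n)(x_n - x_{n-1})/(f(x_n) - f(x_{n-1}))

Iteration 1:
  f(2.100000) = -0.258063
  f(3.000000) = 0.098612
  x_2 = 3.000000 - 0.098612×(3.000000 - 2.100000)/(0.098612 - (-0.258063))
       = 2.751171
Iteration 2:
  f(3.000000) = 0.098612
  f(2.751171) = 0.012027
  x_3 = 2.751171 - 0.012027×(2.751171 - 3.000000)/(0.012027 - 0.098612)
       = 2.716609
Iteration 3:
  f(2.751171) = 0.012027
  f(2.716609) = -0.000616
  x_4 = 2.716609 - (-0.000616)×(2.716609 - 2.751171)/(-0.000616 - 0.012027)
       = 2.718292
Iteration 4:
  f(2.716609) = -0.000616
  f(2.718292) = 0.000004
  x_5 = 2.718292 - 0.000004×(2.718292 - 2.716609)/(0.000004 - (-0.000616))
       = 2.718282
Iteration 5:
  f(2.718292) = 0.000004
  f(2.718282) = 0.000000
  x_6 = 2.718282 - 0.000000×(2.718282 - 2.718292)/(0.000000 - 0.000004)
       = 2.718282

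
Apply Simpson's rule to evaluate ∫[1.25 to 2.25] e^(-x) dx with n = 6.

f(x) = e^(-x)
a = 1.25, b = 2.25, n = 6
h = (b - a)/n = 0.166667

Simpson's rule: (h/3)[f(x₀) + 4f(x₁) + 2f(x₂) + ... + f(xₙ)]

x_0 = 1.2500, f(x_0) = 0.286505, coefficient = 1
x_1 = 1.4167, f(x_1) = 0.242521, coefficient = 4
x_2 = 1.5833, f(x_2) = 0.205290, coefficient = 2
x_3 = 1.7500, f(x_3) = 0.173774, coefficient = 4
x_4 = 1.9167, f(x_4) = 0.147096, coefficient = 2
x_5 = 2.0833, f(x_5) = 0.124514, coefficient = 4
x_6 = 2.2500, f(x_6) = 0.105399, coefficient = 1

I ≈ (0.166667/3) × 3.259914 = 0.181106
Exact value: 0.181106
Error: 0.000001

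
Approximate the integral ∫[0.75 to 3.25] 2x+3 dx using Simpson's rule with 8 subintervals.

f(x) = 2x+3
a = 0.75, b = 3.25, n = 8
h = (b - a)/n = 0.312500

Simpson's rule: (h/3)[f(x₀) + 4f(x₁) + 2f(x₂) + ... + f(xₙ)]

x_0 = 0.7500, f(x_0) = 4.500000, coefficient = 1
x_1 = 1.0625, f(x_1) = 5.125000, coefficient = 4
x_2 = 1.3750, f(x_2) = 5.750000, coefficient = 2
x_3 = 1.6875, f(x_3) = 6.375000, coefficient = 4
x_4 = 2.0000, f(x_4) = 7.000000, coefficient = 2
x_5 = 2.3125, f(x_5) = 7.625000, coefficient = 4
x_6 = 2.6250, f(x_6) = 8.250000, coefficient = 2
x_7 = 2.9375, f(x_7) = 8.875000, coefficient = 4
x_8 = 3.2500, f(x_8) = 9.500000, coefficient = 1

I ≈ (0.312500/3) × 168.000000 = 17.500000
Exact value: 17.500000
Error: 0.000000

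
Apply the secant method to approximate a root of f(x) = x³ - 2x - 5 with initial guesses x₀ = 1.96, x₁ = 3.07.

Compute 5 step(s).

f(x) = x³ - 2x - 5
x₀ = 1.96, x₁ = 3.07

Secant formula: x_{n+1} = x_n - f(x_n)(x_n - x_{n-1})/(f(x_n) - f(x_{n-1}))

Iteration 1:
  f(1.960000) = -1.390464
  f(3.070000) = 17.794443
  x_2 = 3.070000 - 17.794443×(3.070000 - 1.960000)/(17.794443 - (-1.390464))
       = 2.040449
Iteration 2:
  f(3.070000) = 17.794443
  f(2.040449) = -0.585622
  x_3 = 2.040449 - (-0.585622)×(2.040449 - 3.070000)/(-0.585622 - 17.794443)
       = 2.073253
Iteration 3:
  f(2.040449) = -0.585622
  f(2.073253) = -0.234883
  x_4 = 2.073253 - (-0.234883)×(2.073253 - 2.040449)/(-0.234883 - (-0.585622))
       = 2.095221
Iteration 4:
  f(2.073253) = -0.234883
  f(2.095221) = 0.007471
  x_5 = 2.095221 - 0.007471×(2.095221 - 2.073253)/(0.007471 - (-0.234883))
       = 2.094543
Iteration 5:
  f(2.095221) = 0.007471
  f(2.094543) = -0.000090
  x_6 = 2.094543 - (-0.000090)×(2.094543 - 2.095221)/(-0.000090 - 0.007471)
       = 2.094551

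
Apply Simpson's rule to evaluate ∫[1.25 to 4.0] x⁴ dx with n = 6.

f(x) = x⁴
a = 1.25, b = 4.0, n = 6
h = (b - a)/n = 0.458333

Simpson's rule: (h/3)[f(x₀) + 4f(x₁) + 2f(x₂) + ... + f(xₙ)]

x_0 = 1.2500, f(x_0) = 2.441406, coefficient = 1
x_1 = 1.7083, f(x_1) = 8.517075, coefficient = 4
x_2 = 2.1667, f(x_2) = 22.037809, coefficient = 2
x_3 = 2.6250, f(x_3) = 47.480713, coefficient = 4
x_4 = 3.0833, f(x_4) = 90.381993, coefficient = 2
x_5 = 3.5417, f(x_5) = 157.336953, coefficient = 4
x_6 = 4.0000, f(x_6) = 256.000000, coefficient = 1

I ≈ (0.458333/3) × 1336.619973 = 204.205829
Exact value: 204.189648
Error: 0.016181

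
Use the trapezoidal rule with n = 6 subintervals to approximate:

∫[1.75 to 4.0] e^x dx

f(x) = e^x
a = 1.75, b = 4.0, n = 6
h = (b - a)/n = 0.375000

Trapezoidal rule: (h/2)[f(x₀) + 2f(x₁) + 2f(x₂) + ... + f(xₙ)]

x_0 = 1.7500, f(x_0) = 5.754603, coefficient = 1
x_1 = 2.1250, f(x_1) = 8.372897, coefficient = 2
x_2 = 2.5000, f(x_2) = 12.182494, coefficient = 2
x_3 = 2.8750, f(x_3) = 17.725424, coefficient = 2
x_4 = 3.2500, f(x_4) = 25.790340, coefficient = 2
x_5 = 3.6250, f(x_5) = 37.524723, coefficient = 2
x_6 = 4.0000, f(x_6) = 54.598150, coefficient = 1

I ≈ (0.375000/2) × 263.544510 = 49.414596
Exact value: 48.843547
Error: 0.571048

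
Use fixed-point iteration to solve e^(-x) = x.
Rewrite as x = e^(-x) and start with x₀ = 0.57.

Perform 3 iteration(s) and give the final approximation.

Equation: e^(-x) = x
Fixed-point form: x = e^(-x)
x₀ = 0.57

x_1 = g(0.570000) = 0.565525
x_2 = g(0.565525) = 0.568062
x_3 = g(0.568062) = 0.566623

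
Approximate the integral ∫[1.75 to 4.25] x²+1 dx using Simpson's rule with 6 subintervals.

f(x) = x²+1
a = 1.75, b = 4.25, n = 6
h = (b - a)/n = 0.416667

Simpson's rule: (h/3)[f(x₀) + 4f(x₁) + 2f(x₂) + ... + f(xₙ)]

x_0 = 1.7500, f(x_0) = 4.062500, coefficient = 1
x_1 = 2.1667, f(x_1) = 5.694444, coefficient = 4
x_2 = 2.5833, f(x_2) = 7.673611, coefficient = 2
x_3 = 3.0000, f(x_3) = 10.000000, coefficient = 4
x_4 = 3.4167, f(x_4) = 12.673611, coefficient = 2
x_5 = 3.8333, f(x_5) = 15.694444, coefficient = 4
x_6 = 4.2500, f(x_6) = 19.062500, coefficient = 1

I ≈ (0.416667/3) × 189.375000 = 26.302083
Exact value: 26.302083
Error: 0.000000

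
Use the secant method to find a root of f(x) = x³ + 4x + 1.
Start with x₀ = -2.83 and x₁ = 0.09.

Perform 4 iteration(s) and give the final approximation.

f(x) = x³ + 4x + 1
x₀ = -2.83, x₁ = 0.09

Secant formula: x_{n+1} = x_n - f(x_n)(x_n - x_{n-1})/(f(x_n) - f(x_{n-1}))

Iteration 1:
  f(-2.830000) = -32.985187
  f(0.090000) = 1.360729
  x_2 = 0.090000 - 1.360729×(0.090000 - (-2.830000))/(1.360729 - (-32.985187))
       = -0.025686
Iteration 2:
  f(0.090000) = 1.360729
  f(-0.025686) = 0.897241
  x_3 = -0.025686 - 0.897241×(-0.025686 - 0.090000)/(0.897241 - 1.360729)
       = -0.249635
Iteration 3:
  f(-0.025686) = 0.897241
  f(-0.249635) = -0.014096
  x_4 = -0.249635 - (-0.014096)×(-0.249635 - (-0.025686))/(-0.014096 - 0.897241)
       = -0.246171
Iteration 4:
  f(-0.249635) = -0.014096
  f(-0.246171) = 0.000398
  x_5 = -0.246171 - 0.000398×(-0.246171 - (-0.249635))/(0.000398 - (-0.014096))
       = -0.246266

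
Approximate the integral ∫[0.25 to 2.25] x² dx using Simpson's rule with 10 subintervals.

f(x) = x²
a = 0.25, b = 2.25, n = 10
h = (b - a)/n = 0.200000

Simpson's rule: (h/3)[f(x₀) + 4f(x₁) + 2f(x₂) + ... + f(xₙ)]

x_0 = 0.2500, f(x_0) = 0.062500, coefficient = 1
x_1 = 0.4500, f(x_1) = 0.202500, coefficient = 4
x_2 = 0.6500, f(x_2) = 0.422500, coefficient = 2
x_3 = 0.8500, f(x_3) = 0.722500, coefficient = 4
x_4 = 1.0500, f(x_4) = 1.102500, coefficient = 2
x_5 = 1.2500, f(x_5) = 1.562500, coefficient = 4
x_6 = 1.4500, f(x_6) = 2.102500, coefficient = 2
x_7 = 1.6500, f(x_7) = 2.722500, coefficient = 4
x_8 = 1.8500, f(x_8) = 3.422500, coefficient = 2
x_9 = 2.0500, f(x_9) = 4.202500, coefficient = 4
x_10 = 2.2500, f(x_10) = 5.062500, coefficient = 1

I ≈ (0.200000/3) × 56.875000 = 3.791667
Exact value: 3.791667
Error: 0.000000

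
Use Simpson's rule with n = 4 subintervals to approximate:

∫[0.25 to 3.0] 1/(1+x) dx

f(x) = 1/(1+x)
a = 0.25, b = 3.0, n = 4
h = (b - a)/n = 0.687500

Simpson's rule: (h/3)[f(x₀) + 4f(x₁) + 2f(x₂) + ... + f(xₙ)]

x_0 = 0.2500, f(x_0) = 0.800000, coefficient = 1
x_1 = 0.9375, f(x_1) = 0.516129, coefficient = 4
x_2 = 1.6250, f(x_2) = 0.380952, coefficient = 2
x_3 = 2.3125, f(x_3) = 0.301887, coefficient = 4
x_4 = 3.0000, f(x_4) = 0.250000, coefficient = 1

I ≈ (0.687500/3) × 5.083968 = 1.165076
Exact value: 1.163151
Error: 0.001925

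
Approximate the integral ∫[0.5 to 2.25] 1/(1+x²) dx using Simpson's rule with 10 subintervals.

f(x) = 1/(1+x²)
a = 0.5, b = 2.25, n = 10
h = (b - a)/n = 0.175000

Simpson's rule: (h/3)[f(x₀) + 4f(x₁) + 2f(x₂) + ... + f(xₙ)]

x_0 = 0.5000, f(x_0) = 0.800000, coefficient = 1
x_1 = 0.6750, f(x_1) = 0.686990, coefficient = 4
x_2 = 0.8500, f(x_2) = 0.580552, coefficient = 2
x_3 = 1.0250, f(x_3) = 0.487656, coefficient = 4
x_4 = 1.2000, f(x_4) = 0.409836, coefficient = 2
x_5 = 1.3750, f(x_5) = 0.345946, coefficient = 4
x_6 = 1.5500, f(x_6) = 0.293902, coefficient = 2
x_7 = 1.7250, f(x_7) = 0.251533, coefficient = 4
x_8 = 1.9000, f(x_8) = 0.216920, coefficient = 2
x_9 = 2.0750, f(x_9) = 0.188479, coefficient = 4
x_10 = 2.2500, f(x_10) = 0.164948, coefficient = 1

I ≈ (0.175000/3) × 11.809783 = 0.688904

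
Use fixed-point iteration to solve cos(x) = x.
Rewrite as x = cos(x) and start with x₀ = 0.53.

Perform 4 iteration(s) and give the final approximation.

Equation: cos(x) = x
Fixed-point form: x = cos(x)
x₀ = 0.53

x_1 = g(0.530000) = 0.862807
x_2 = g(0.862807) = 0.650308
x_3 = g(0.650308) = 0.795898
x_4 = g(0.795898) = 0.699644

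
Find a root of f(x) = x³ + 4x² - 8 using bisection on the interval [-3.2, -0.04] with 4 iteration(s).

f(x) = x³ + 4x² - 8
Initial interval: [-3.2, -0.04]

Iteration 1:
  c_1 = (-3.200000 + (-0.040000))/2 = -1.620000
  f(c_1) = f(-1.620000) = -1.753928
  f(a) × f(c) < 0, new interval: [-3.200000, -1.620000]
Iteration 2:
  c_2 = (-3.200000 + (-1.620000))/2 = -2.410000
  f(c_2) = f(-2.410000) = 1.234879
  f(a) × f(c) ≥ 0, new interval: [-2.410000, -1.620000]
Iteration 3:
  c_3 = (-2.410000 + (-1.620000))/2 = -2.015000
  f(c_3) = f(-2.015000) = 0.059547
  f(a) × f(c) ≥ 0, new interval: [-2.015000, -1.620000]
Iteration 4:
  c_4 = (-2.015000 + (-1.620000))/2 = -1.817500
  f(c_4) = f(-1.817500) = -0.790534
  f(a) × f(c) < 0, new interval: [-2.015000, -1.817500]

After 4 iteration(s), the approximation is c_4 = -1.817500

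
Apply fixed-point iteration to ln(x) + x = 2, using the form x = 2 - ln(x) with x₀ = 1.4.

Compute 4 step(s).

Equation: ln(x) + x = 2
Fixed-point form: x = 2 - ln(x)
x₀ = 1.4

x_1 = g(1.400000) = 1.663528
x_2 = g(1.663528) = 1.491059
x_3 = g(1.491059) = 1.600513
x_4 = g(1.600513) = 1.529676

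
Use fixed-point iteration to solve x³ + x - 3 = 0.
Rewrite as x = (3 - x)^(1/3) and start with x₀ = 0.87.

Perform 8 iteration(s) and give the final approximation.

Equation: x³ + x - 3 = 0
Fixed-point form: x = (3 - x)^(1/3)
x₀ = 0.87

x_1 = g(0.870000) = 1.286648
x_2 = g(1.286648) = 1.196600
x_3 = g(1.196600) = 1.217206
x_4 = g(1.217206) = 1.212552
x_5 = g(1.212552) = 1.213606
x_6 = g(1.213606) = 1.213368
x_7 = g(1.213368) = 1.213422
x_8 = g(1.213422) = 1.213409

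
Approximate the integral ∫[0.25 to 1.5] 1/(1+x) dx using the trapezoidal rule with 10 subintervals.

f(x) = 1/(1+x)
a = 0.25, b = 1.5, n = 10
h = (b - a)/n = 0.125000

Trapezoidal rule: (h/2)[f(x₀) + 2f(x₁) + 2f(x₂) + ... + f(xₙ)]

x_0 = 0.2500, f(x_0) = 0.800000, coefficient = 1
x_1 = 0.3750, f(x_1) = 0.727273, coefficient = 2
x_2 = 0.5000, f(x_2) = 0.666667, coefficient = 2
x_3 = 0.6250, f(x_3) = 0.615385, coefficient = 2
x_4 = 0.7500, f(x_4) = 0.571429, coefficient = 2
x_5 = 0.8750, f(x_5) = 0.533333, coefficient = 2
x_6 = 1.0000, f(x_6) = 0.500000, coefficient = 2
x_7 = 1.1250, f(x_7) = 0.470588, coefficient = 2
x_8 = 1.2500, f(x_8) = 0.444444, coefficient = 2
x_9 = 1.3750, f(x_9) = 0.421053, coefficient = 2
x_10 = 1.5000, f(x_10) = 0.400000, coefficient = 1

I ≈ (0.125000/2) × 11.100342 = 0.693771
Exact value: 0.693147
Error: 0.000624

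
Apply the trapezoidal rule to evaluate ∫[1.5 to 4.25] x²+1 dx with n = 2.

f(x) = x²+1
a = 1.5, b = 4.25, n = 2
h = (b - a)/n = 1.375000

Trapezoidal rule: (h/2)[f(x₀) + 2f(x₁) + 2f(x₂) + ... + f(xₙ)]

x_0 = 1.5000, f(x_0) = 3.250000, coefficient = 1
x_1 = 2.8750, f(x_1) = 9.265625, coefficient = 2
x_2 = 4.2500, f(x_2) = 19.062500, coefficient = 1

I ≈ (1.375000/2) × 40.843750 = 28.080078
Exact value: 27.213542
Error: 0.866536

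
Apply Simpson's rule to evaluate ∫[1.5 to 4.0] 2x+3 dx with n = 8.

f(x) = 2x+3
a = 1.5, b = 4.0, n = 8
h = (b - a)/n = 0.312500

Simpson's rule: (h/3)[f(x₀) + 4f(x₁) + 2f(x₂) + ... + f(xₙ)]

x_0 = 1.5000, f(x_0) = 6.000000, coefficient = 1
x_1 = 1.8125, f(x_1) = 6.625000, coefficient = 4
x_2 = 2.1250, f(x_2) = 7.250000, coefficient = 2
x_3 = 2.4375, f(x_3) = 7.875000, coefficient = 4
x_4 = 2.7500, f(x_4) = 8.500000, coefficient = 2
x_5 = 3.0625, f(x_5) = 9.125000, coefficient = 4
x_6 = 3.3750, f(x_6) = 9.750000, coefficient = 2
x_7 = 3.6875, f(x_7) = 10.375000, coefficient = 4
x_8 = 4.0000, f(x_8) = 11.000000, coefficient = 1

I ≈ (0.312500/3) × 204.000000 = 21.250000
Exact value: 21.250000
Error: 0.000000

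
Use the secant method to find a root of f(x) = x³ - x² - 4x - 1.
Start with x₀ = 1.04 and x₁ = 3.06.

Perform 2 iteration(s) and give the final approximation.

f(x) = x³ - x² - 4x - 1
x₀ = 1.04, x₁ = 3.06

Secant formula: x_{n+1} = x_n - f(x_n)(x_n - x_{n-1})/(f(x_n) - f(x_{n-1}))

Iteration 1:
  f(1.040000) = -5.116736
  f(3.060000) = 6.049016
  x_2 = 3.060000 - 6.049016×(3.060000 - 1.040000)/(6.049016 - (-5.116736))
       = 1.965670
Iteration 2:
  f(3.060000) = 6.049016
  f(1.965670) = -5.131466
  x_3 = 1.965670 - (-5.131466)×(1.965670 - 3.060000)/(-5.131466 - 6.049016)
       = 2.467931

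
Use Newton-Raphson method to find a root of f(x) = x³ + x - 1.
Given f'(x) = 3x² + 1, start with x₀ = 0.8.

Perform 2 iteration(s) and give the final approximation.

f(x) = x³ + x - 1
f'(x) = 3x² + 1
x₀ = 0.8

Newton-Raphson formula: x_{n+1} = x_n - f(x_n)/f'(x_n)

Iteration 1:
  f(0.800000) = 0.312000
  f'(0.800000) = 2.920000
  x_1 = 0.800000 - 0.312000/2.920000 = 0.693151
Iteration 2:
  f(0.693151) = 0.026180
  f'(0.693151) = 2.441374
  x_2 = 0.693151 - 0.026180/2.441374 = 0.682427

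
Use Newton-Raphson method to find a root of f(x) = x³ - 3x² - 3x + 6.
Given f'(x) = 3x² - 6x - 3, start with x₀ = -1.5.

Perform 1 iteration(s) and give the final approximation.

f(x) = x³ - 3x² - 3x + 6
f'(x) = 3x² - 6x - 3
x₀ = -1.5

Newton-Raphson formula: x_{n+1} = x_n - f(x_n)/f'(x_n)

Iteration 1:
  f(-1.500000) = 0.375000
  f'(-1.500000) = 12.750000
  x_1 = -1.500000 - 0.375000/12.750000 = -1.529412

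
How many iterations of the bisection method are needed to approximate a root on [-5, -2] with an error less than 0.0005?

We need (b-a)/2^n ≤ 0.0005
(-2 - (-5))/2^n ≤ 0.0005
3/2^n ≤ 0.0005
2^n ≥ 6000
n ≥ log₂(6000) = 12.55
n ≥ 13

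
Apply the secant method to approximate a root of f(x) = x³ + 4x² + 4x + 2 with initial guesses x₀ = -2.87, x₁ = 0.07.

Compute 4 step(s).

f(x) = x³ + 4x² + 4x + 2
x₀ = -2.87, x₁ = 0.07

Secant formula: x_{n+1} = x_n - f(x_n)(x_n - x_{n-1})/(f(x_n) - f(x_{n-1}))

Iteration 1:
  f(-2.870000) = -0.172303
  f(0.070000) = 2.299943
  x_2 = 0.070000 - 2.299943×(0.070000 - (-2.870000))/(2.299943 - (-0.172303))
       = -2.665097
Iteration 2:
  f(0.070000) = 2.299943
  f(-2.665097) = 0.821084
  x_3 = -2.665097 - 0.821084×(-2.665097 - 0.070000)/(0.821084 - 2.299943)
       = -4.183662
Iteration 3:
  f(-2.665097) = 0.821084
  f(-4.183662) = -17.949296
  x_4 = -4.183662 - (-17.949296)×(-4.183662 - (-2.665097))/(-17.949296 - 0.821084)
       = -2.731524
Iteration 4:
  f(-4.183662) = -17.949296
  f(-2.731524) = 0.538285
  x_5 = -2.731524 - 0.538285×(-2.731524 - (-4.183662))/(0.538285 - (-17.949296))
       = -2.773805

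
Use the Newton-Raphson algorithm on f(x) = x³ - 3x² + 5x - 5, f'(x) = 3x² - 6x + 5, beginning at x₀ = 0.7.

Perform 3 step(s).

f(x) = x³ - 3x² + 5x - 5
f'(x) = 3x² - 6x + 5
x₀ = 0.7

Newton-Raphson formula: x_{n+1} = x_n - f(x_n)/f'(x_n)

Iteration 1:
  f(0.700000) = -2.627000
  f'(0.700000) = 2.270000
  x_1 = 0.700000 - (-2.627000)/2.270000 = 1.857269
Iteration 2:
  f(1.857269) = 0.344553
  f'(1.857269) = 4.204729
  x_2 = 1.857269 - 0.344553/4.204729 = 1.775325
Iteration 3:
  f(1.775325) = 0.016719
  f'(1.775325) = 3.803385
  x_3 = 1.775325 - 0.016719/3.803385 = 1.770929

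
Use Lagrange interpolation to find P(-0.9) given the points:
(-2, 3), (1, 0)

Lagrange interpolation formula:
P(x) = Σ yᵢ × Lᵢ(x)
where Lᵢ(x) = Π_{j≠i} (x - xⱼ)/(xᵢ - xⱼ)

L_0(-0.9) = (-0.9 - 1)/(-2 - 1) = 0.633333
L_1(-0.9) = (-0.9 - (-2))/(1 - (-2)) = 0.366667

P(-0.9) = 3×L_0(-0.9) + 0×L_1(-0.9)
P(-0.9) = 1.900000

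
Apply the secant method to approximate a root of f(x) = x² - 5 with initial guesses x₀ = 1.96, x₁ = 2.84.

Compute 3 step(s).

f(x) = x² - 5
x₀ = 1.96, x₁ = 2.84

Secant formula: x_{n+1} = x_n - f(x_n)(x_n - x_{n-1})/(f(x_n) - f(x_{n-1}))

Iteration 1:
  f(1.960000) = -1.158400
  f(2.840000) = 3.065600
  x_2 = 2.840000 - 3.065600×(2.840000 - 1.960000)/(3.065600 - (-1.158400))
       = 2.201333
Iteration 2:
  f(2.840000) = 3.065600
  f(2.201333) = -0.154132
  x_3 = 2.201333 - (-0.154132)×(2.201333 - 2.840000)/(-0.154132 - 3.065600)
       = 2.231907
Iteration 3:
  f(2.201333) = -0.154132
  f(2.231907) = -0.018592
  x_4 = 2.231907 - (-0.018592)×(2.231907 - 2.201333)/(-0.018592 - (-0.154132))
       = 2.236101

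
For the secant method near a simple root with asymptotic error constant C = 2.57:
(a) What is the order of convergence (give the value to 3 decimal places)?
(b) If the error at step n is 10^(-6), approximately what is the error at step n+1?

(a) Secant method has superlinear convergence with order φ = (1+√5)/2 ≈ 1.618.
    This means |e_{n+1}| ≈ C|e_n|^1.618.

(b) With |e_n| = 10^(-6) and C = 2.57:
    |e_{n+1}| ≈ 2.57 × (10^(-6))^1.618 = 2.57 × 10^(-9.71)

(a) ≈ 1.618 (golden ratio); (b) |e_{n+1}| ≈ 5.032e-10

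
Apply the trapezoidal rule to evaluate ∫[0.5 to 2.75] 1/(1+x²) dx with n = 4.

f(x) = 1/(1+x²)
a = 0.5, b = 2.75, n = 4
h = (b - a)/n = 0.562500

Trapezoidal rule: (h/2)[f(x₀) + 2f(x₁) + 2f(x₂) + ... + f(xₙ)]

x_0 = 0.5000, f(x_0) = 0.800000, coefficient = 1
x_1 = 1.0625, f(x_1) = 0.469725, coefficient = 2
x_2 = 1.6250, f(x_2) = 0.274678, coefficient = 2
x_3 = 2.1875, f(x_3) = 0.172856, coefficient = 2
x_4 = 2.7500, f(x_4) = 0.116788, coefficient = 1

I ≈ (0.562500/2) × 2.751306 = 0.773805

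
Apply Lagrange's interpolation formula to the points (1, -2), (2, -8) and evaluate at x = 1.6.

Lagrange interpolation formula:
P(x) = Σ yᵢ × Lᵢ(x)
where Lᵢ(x) = Π_{j≠i} (x - xⱼ)/(xᵢ - xⱼ)

L_0(1.6) = (1.6 - 2)/(1 - 2) = 0.400000
L_1(1.6) = (1.6 - 1)/(2 - 1) = 0.600000

P(1.6) = (-2)×L_0(1.6) + (-8)×L_1(1.6)
P(1.6) = -5.600000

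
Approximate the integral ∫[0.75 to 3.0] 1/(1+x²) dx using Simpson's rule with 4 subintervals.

f(x) = 1/(1+x²)
a = 0.75, b = 3.0, n = 4
h = (b - a)/n = 0.562500

Simpson's rule: (h/3)[f(x₀) + 4f(x₁) + 2f(x₂) + ... + f(xₙ)]

x_0 = 0.7500, f(x_0) = 0.640000, coefficient = 1
x_1 = 1.3125, f(x_1) = 0.367288, coefficient = 4
x_2 = 1.8750, f(x_2) = 0.221453, coefficient = 2
x_3 = 2.4375, f(x_3) = 0.144063, coefficient = 4
x_4 = 3.0000, f(x_4) = 0.100000, coefficient = 1

I ≈ (0.562500/3) × 3.228312 = 0.605309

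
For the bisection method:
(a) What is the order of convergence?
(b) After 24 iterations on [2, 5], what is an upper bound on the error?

(a) Bisection has linear (order 1) convergence; the error is halved each step.

(b) Error bound = (b-a)/2^n = (5 - 2)/2^{24}
    = 3/2^{24}

(a) 1 (linear); (b) error ≤ 1.79e-07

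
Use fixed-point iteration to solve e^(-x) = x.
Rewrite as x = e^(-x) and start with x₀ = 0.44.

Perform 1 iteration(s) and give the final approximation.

Equation: e^(-x) = x
Fixed-point form: x = e^(-x)
x₀ = 0.44

x_1 = g(0.440000) = 0.644036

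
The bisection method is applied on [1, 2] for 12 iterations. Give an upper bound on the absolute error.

Bisection error bound: |error| ≤ (b-a)/2^n
|error| ≤ (2 - 1)/2^12 = 1/2^12
|error| ≤ 0.0002441406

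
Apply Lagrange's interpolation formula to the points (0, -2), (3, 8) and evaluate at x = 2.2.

Lagrange interpolation formula:
P(x) = Σ yᵢ × Lᵢ(x)
where Lᵢ(x) = Π_{j≠i} (x - xⱼ)/(xᵢ - xⱼ)

L_0(2.2) = (2.2 - 3)/(0 - 3) = 0.266667
L_1(2.2) = (2.2 - 0)/(3 - 0) = 0.733333

P(2.2) = (-2)×L_0(2.2) + 8×L_1(2.2)
P(2.2) = 5.333333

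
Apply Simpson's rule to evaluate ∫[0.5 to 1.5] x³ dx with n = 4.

f(x) = x³
a = 0.5, b = 1.5, n = 4
h = (b - a)/n = 0.250000

Simpson's rule: (h/3)[f(x₀) + 4f(x₁) + 2f(x₂) + ... + f(xₙ)]

x_0 = 0.5000, f(x_0) = 0.125000, coefficient = 1
x_1 = 0.7500, f(x_1) = 0.421875, coefficient = 4
x_2 = 1.0000, f(x_2) = 1.000000, coefficient = 2
x_3 = 1.2500, f(x_3) = 1.953125, coefficient = 4
x_4 = 1.5000, f(x_4) = 3.375000, coefficient = 1

I ≈ (0.250000/3) × 15.000000 = 1.250000
Exact value: 1.250000
Error: 0.000000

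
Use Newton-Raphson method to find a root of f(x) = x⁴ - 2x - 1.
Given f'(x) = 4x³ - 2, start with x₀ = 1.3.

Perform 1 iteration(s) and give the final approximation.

f(x) = x⁴ - 2x - 1
f'(x) = 4x³ - 2
x₀ = 1.3

Newton-Raphson formula: x_{n+1} = x_n - f(x_n)/f'(x_n)

Iteration 1:
  f(1.300000) = -0.743900
  f'(1.300000) = 6.788000
  x_1 = 1.300000 - (-0.743900)/6.788000 = 1.409590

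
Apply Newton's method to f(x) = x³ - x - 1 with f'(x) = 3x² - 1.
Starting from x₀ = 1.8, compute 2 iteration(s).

f(x) = x³ - x - 1
f'(x) = 3x² - 1
x₀ = 1.8

Newton-Raphson formula: x_{n+1} = x_n - f(x_n)/f'(x_n)

Iteration 1:
  f(1.800000) = 3.032000
  f'(1.800000) = 8.720000
  x_1 = 1.800000 - 3.032000/8.720000 = 1.452294
Iteration 2:
  f(1.452294) = 0.610821
  f'(1.452294) = 5.327470
  x_2 = 1.452294 - 0.610821/5.327470 = 1.337639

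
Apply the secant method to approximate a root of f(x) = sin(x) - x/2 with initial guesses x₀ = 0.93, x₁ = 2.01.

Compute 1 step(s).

f(x) = sin(x) - x/2
x₀ = 0.93, x₁ = 2.01

Secant formula: x_{n+1} = x_n - f(x_n)(x_n - x_{n-1})/(f(x_n) - f(x_{n-1}))

Iteration 1:
  f(0.930000) = 0.336620
  f(2.010000) = -0.099909
  x_2 = 2.010000 - (-0.099909)×(2.010000 - 0.930000)/(-0.099909 - 0.336620)
       = 1.762818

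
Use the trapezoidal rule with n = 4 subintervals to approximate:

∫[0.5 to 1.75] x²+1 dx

f(x) = x²+1
a = 0.5, b = 1.75, n = 4
h = (b - a)/n = 0.312500

Trapezoidal rule: (h/2)[f(x₀) + 2f(x₁) + 2f(x₂) + ... + f(xₙ)]

x_0 = 0.5000, f(x_0) = 1.250000, coefficient = 1
x_1 = 0.8125, f(x_1) = 1.660156, coefficient = 2
x_2 = 1.1250, f(x_2) = 2.265625, coefficient = 2
x_3 = 1.4375, f(x_3) = 3.066406, coefficient = 2
x_4 = 1.7500, f(x_4) = 4.062500, coefficient = 1

I ≈ (0.312500/2) × 19.296875 = 3.015137
Exact value: 2.994792
Error: 0.020345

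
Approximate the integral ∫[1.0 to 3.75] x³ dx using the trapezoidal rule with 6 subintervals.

f(x) = x³
a = 1.0, b = 3.75, n = 6
h = (b - a)/n = 0.458333

Trapezoidal rule: (h/2)[f(x₀) + 2f(x₁) + 2f(x₂) + ... + f(xₙ)]

x_0 = 1.0000, f(x_0) = 1.000000, coefficient = 1
x_1 = 1.4583, f(x_1) = 3.101490, coefficient = 2
x_2 = 1.9167, f(x_2) = 7.041088, coefficient = 2
x_3 = 2.3750, f(x_3) = 13.396484, coefficient = 2
x_4 = 2.8333, f(x_4) = 22.745370, coefficient = 2
x_5 = 3.2917, f(x_5) = 35.665437, coefficient = 2
x_6 = 3.7500, f(x_6) = 52.734375, coefficient = 1

I ≈ (0.458333/2) × 217.634115 = 49.874485
Exact value: 49.188477
Error: 0.686008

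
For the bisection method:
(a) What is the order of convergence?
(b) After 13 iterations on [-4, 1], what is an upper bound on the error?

(a) Bisection has linear (order 1) convergence; the error is halved each step.

(b) Error bound = (b-a)/2^n = (1 - (-4))/2^{13}
    = 5/2^{13}

(a) 1 (linear); (b) error ≤ 6.10e-04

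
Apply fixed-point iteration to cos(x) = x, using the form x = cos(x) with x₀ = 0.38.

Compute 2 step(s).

Equation: cos(x) = x
Fixed-point form: x = cos(x)
x₀ = 0.38

x_1 = g(0.380000) = 0.928665
x_2 = g(0.928665) = 0.598904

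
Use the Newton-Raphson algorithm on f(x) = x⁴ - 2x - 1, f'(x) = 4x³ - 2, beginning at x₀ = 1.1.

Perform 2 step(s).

f(x) = x⁴ - 2x - 1
f'(x) = 4x³ - 2
x₀ = 1.1

Newton-Raphson formula: x_{n+1} = x_n - f(x_n)/f'(x_n)

Iteration 1:
  f(1.100000) = -1.735900
  f'(1.100000) = 3.324000
  x_1 = 1.100000 - (-1.735900)/3.324000 = 1.622232
Iteration 2:
  f(1.622232) = 2.681051
  f'(1.622232) = 15.076509
  x_2 = 1.622232 - 2.681051/15.076509 = 1.444403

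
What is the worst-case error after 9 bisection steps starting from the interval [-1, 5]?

Bisection error bound: |error| ≤ (b-a)/2^n
|error| ≤ (5 - (-1))/2^9 = 6/2^9
|error| ≤ 0.0117187500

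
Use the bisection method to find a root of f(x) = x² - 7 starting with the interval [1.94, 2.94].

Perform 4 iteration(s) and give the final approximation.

f(x) = x² - 7
Initial interval: [1.94, 2.94]

Iteration 1:
  c_1 = (1.940000 + 2.940000)/2 = 2.440000
  f(c_1) = f(2.440000) = -1.046400
  f(a) × f(c) ≥ 0, new interval: [2.440000, 2.940000]
Iteration 2:
  c_2 = (2.440000 + 2.940000)/2 = 2.690000
  f(c_2) = f(2.690000) = 0.236100
  f(a) × f(c) < 0, new interval: [2.440000, 2.690000]
Iteration 3:
  c_3 = (2.440000 + 2.690000)/2 = 2.565000
  f(c_3) = f(2.565000) = -0.420775
  f(a) × f(c) ≥ 0, new interval: [2.565000, 2.690000]
Iteration 4:
  c_4 = (2.565000 + 2.690000)/2 = 2.627500
  f(c_4) = f(2.627500) = -0.096244
  f(a) × f(c) ≥ 0, new interval: [2.627500, 2.690000]

After 4 iteration(s), the approximation is c_4 = 2.627500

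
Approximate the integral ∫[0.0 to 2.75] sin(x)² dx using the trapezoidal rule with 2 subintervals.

f(x) = sin(x)²
a = 0.0, b = 2.75, n = 2
h = (b - a)/n = 1.375000

Trapezoidal rule: (h/2)[f(x₀) + 2f(x₁) + 2f(x₂) + ... + f(xₙ)]

x_0 = 0.0000, f(x_0) = 0.000000, coefficient = 1
x_1 = 1.3750, f(x_1) = 0.962151, coefficient = 2
x_2 = 2.7500, f(x_2) = 0.145665, coefficient = 1

I ≈ (1.375000/2) × 2.069967 = 1.423103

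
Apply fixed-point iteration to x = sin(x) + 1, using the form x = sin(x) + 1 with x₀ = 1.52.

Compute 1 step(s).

Equation: x = sin(x) + 1
Fixed-point form: x = sin(x) + 1
x₀ = 1.52

x_1 = g(1.520000) = 1.998710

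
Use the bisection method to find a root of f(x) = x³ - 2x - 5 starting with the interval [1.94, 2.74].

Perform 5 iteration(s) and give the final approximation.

f(x) = x³ - 2x - 5
Initial interval: [1.94, 2.74]

Iteration 1:
  c_1 = (1.940000 + 2.740000)/2 = 2.340000
  f(c_1) = f(2.340000) = 3.132904
  f(a) × f(c) < 0, new interval: [1.940000, 2.340000]
Iteration 2:
  c_2 = (1.940000 + 2.340000)/2 = 2.140000
  f(c_2) = f(2.140000) = 0.520344
  f(a) × f(c) < 0, new interval: [1.940000, 2.140000]
Iteration 3:
  c_3 = (1.940000 + 2.140000)/2 = 2.040000
  f(c_3) = f(2.040000) = -0.590336
  f(a) × f(c) ≥ 0, new interval: [2.040000, 2.140000]
Iteration 4:
  c_4 = (2.040000 + 2.140000)/2 = 2.090000
  f(c_4) = f(2.090000) = -0.050671
  f(a) × f(c) ≥ 0, new interval: [2.090000, 2.140000]
Iteration 5:
  c_5 = (2.090000 + 2.140000)/2 = 2.115000
  f(c_5) = f(2.115000) = 0.230871
  f(a) × f(c) < 0, new interval: [2.090000, 2.115000]

After 5 iteration(s), the approximation is c_5 = 2.115000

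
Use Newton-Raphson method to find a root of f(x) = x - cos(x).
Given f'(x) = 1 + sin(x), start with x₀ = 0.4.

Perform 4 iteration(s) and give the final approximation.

f(x) = x - cos(x)
f'(x) = 1 + sin(x)
x₀ = 0.4

Newton-Raphson formula: x_{n+1} = x_n - f(x_n)/f'(x_n)

Iteration 1:
  f(0.400000) = -0.521061
  f'(0.400000) = 1.389418
  x_1 = 0.400000 - (-0.521061)/1.389418 = 0.775021
Iteration 2:
  f(0.775021) = 0.060615
  f'(0.775021) = 1.699731
  x_2 = 0.775021 - 0.060615/1.699731 = 0.739360
Iteration 3:
  f(0.739360) = 0.000460
  f'(0.739360) = 1.673815
  x_3 = 0.739360 - 0.000460/1.673815 = 0.739085
Iteration 4:
  f(0.739085) = 0.000000
  f'(0.739085) = 1.673612
  x_4 = 0.739085 - 0.000000/1.673612 = 0.739085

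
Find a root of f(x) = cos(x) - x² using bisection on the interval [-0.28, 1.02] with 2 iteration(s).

f(x) = cos(x) - x²
Initial interval: [-0.28, 1.02]

Iteration 1:
  c_1 = (-0.280000 + 1.020000)/2 = 0.370000
  f(c_1) = f(0.370000) = 0.795427
  f(a) × f(c) ≥ 0, new interval: [0.370000, 1.020000]
Iteration 2:
  c_2 = (0.370000 + 1.020000)/2 = 0.695000
  f(c_2) = f(0.695000) = 0.285029
  f(a) × f(c) ≥ 0, new interval: [0.695000, 1.020000]

After 2 iteration(s), the approximation is c_2 = 0.695000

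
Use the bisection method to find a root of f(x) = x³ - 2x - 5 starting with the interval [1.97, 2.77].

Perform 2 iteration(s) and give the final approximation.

f(x) = x³ - 2x - 5
Initial interval: [1.97, 2.77]

Iteration 1:
  c_1 = (1.970000 + 2.770000)/2 = 2.370000
  f(c_1) = f(2.370000) = 3.572053
  f(a) × f(c) < 0, new interval: [1.970000, 2.370000]
Iteration 2:
  c_2 = (1.970000 + 2.370000)/2 = 2.170000
  f(c_2) = f(2.170000) = 0.878313
  f(a) × f(c) < 0, new interval: [1.970000, 2.170000]

After 2 iteration(s), the approximation is c_2 = 2.170000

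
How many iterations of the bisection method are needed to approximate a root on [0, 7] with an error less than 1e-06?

We need (b-a)/2^n ≤ 1e-06
(7 - 0)/2^n ≤ 1e-06
7/2^n ≤ 1e-06
2^n ≥ 7000000
n ≥ log₂(7000000) = 22.74
n ≥ 23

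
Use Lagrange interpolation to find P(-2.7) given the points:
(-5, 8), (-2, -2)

Lagrange interpolation formula:
P(x) = Σ yᵢ × Lᵢ(x)
where Lᵢ(x) = Π_{j≠i} (x - xⱼ)/(xᵢ - xⱼ)

L_0(-2.7) = (-2.7 - (-2))/(-5 - (-2)) = 0.233333
L_1(-2.7) = (-2.7 - (-5))/(-2 - (-5)) = 0.766667

P(-2.7) = 8×L_0(-2.7) + (-2)×L_1(-2.7)
P(-2.7) = 0.333333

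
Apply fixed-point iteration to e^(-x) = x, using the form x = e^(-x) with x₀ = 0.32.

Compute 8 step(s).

Equation: e^(-x) = x
Fixed-point form: x = e^(-x)
x₀ = 0.32

x_1 = g(0.320000) = 0.726149
x_2 = g(0.726149) = 0.483768
x_3 = g(0.483768) = 0.616456
x_4 = g(0.616456) = 0.539854
x_5 = g(0.539854) = 0.582833
x_6 = g(0.582833) = 0.558314
x_7 = g(0.558314) = 0.572173
x_8 = g(0.572173) = 0.564298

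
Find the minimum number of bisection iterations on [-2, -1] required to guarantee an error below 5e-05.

We need (b-a)/2^n ≤ 5e-05
(-1 - (-2))/2^n ≤ 5e-05
1/2^n ≤ 5e-05
2^n ≥ 20000
n ≥ log₂(20000) = 14.29
n ≥ 15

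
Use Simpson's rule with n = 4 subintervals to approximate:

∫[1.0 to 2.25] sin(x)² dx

f(x) = sin(x)²
a = 1.0, b = 2.25, n = 4
h = (b - a)/n = 0.312500

Simpson's rule: (h/3)[f(x₀) + 4f(x₁) + 2f(x₂) + ... + f(xₙ)]

x_0 = 1.0000, f(x_0) = 0.708073, coefficient = 1
x_1 = 1.3125, f(x_1) = 0.934754, coefficient = 4
x_2 = 1.6250, f(x_2) = 0.997065, coefficient = 2
x_3 = 1.9375, f(x_3) = 0.871449, coefficient = 4
x_4 = 2.2500, f(x_4) = 0.605398, coefficient = 1

I ≈ (0.312500/3) × 10.532411 = 1.097126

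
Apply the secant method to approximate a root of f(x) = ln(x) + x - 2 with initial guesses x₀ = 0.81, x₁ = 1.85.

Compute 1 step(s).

f(x) = ln(x) + x - 2
x₀ = 0.81, x₁ = 1.85

Secant formula: x_{n+1} = x_n - f(x_n)(x_n - x_{n-1})/(f(x_n) - f(x_{n-1}))

Iteration 1:
  f(0.810000) = -1.400721
  f(1.850000) = 0.465186
  x_2 = 1.850000 - 0.465186×(1.850000 - 0.810000)/(0.465186 - (-1.400721))
       = 1.590720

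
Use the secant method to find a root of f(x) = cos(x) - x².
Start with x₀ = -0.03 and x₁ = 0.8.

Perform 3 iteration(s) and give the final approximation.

f(x) = cos(x) - x²
x₀ = -0.03, x₁ = 0.8

Secant formula: x_{n+1} = x_n - f(x_n)(x_n - x_{n-1})/(f(x_n) - f(x_{n-1}))

Iteration 1:
  f(-0.030000) = 0.998650
  f(0.800000) = 0.056707
  x_2 = 0.800000 - 0.056707×(0.800000 - (-0.030000))/(0.056707 - 0.998650)
       = 0.849968
Iteration 2:
  f(0.800000) = 0.056707
  f(0.849968) = -0.062437
  x_3 = 0.849968 - (-0.062437)×(0.849968 - 0.800000)/(-0.062437 - 0.056707)
       = 0.823782
Iteration 3:
  f(0.849968) = -0.062437
  f(0.823782) = 0.000834
  x_4 = 0.823782 - 0.000834×(0.823782 - 0.849968)/(0.000834 - (-0.062437))
       = 0.824127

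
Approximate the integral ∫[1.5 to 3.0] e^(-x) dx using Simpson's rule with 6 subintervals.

f(x) = e^(-x)
a = 1.5, b = 3.0, n = 6
h = (b - a)/n = 0.250000

Simpson's rule: (h/3)[f(x₀) + 4f(x₁) + 2f(x₂) + ... + f(xₙ)]

x_0 = 1.5000, f(x_0) = 0.223130, coefficient = 1
x_1 = 1.7500, f(x_1) = 0.173774, coefficient = 4
x_2 = 2.0000, f(x_2) = 0.135335, coefficient = 2
x_3 = 2.2500, f(x_3) = 0.105399, coefficient = 4
x_4 = 2.5000, f(x_4) = 0.082085, coefficient = 2
x_5 = 2.7500, f(x_5) = 0.063928, coefficient = 4
x_6 = 3.0000, f(x_6) = 0.049787, coefficient = 1

I ≈ (0.250000/3) × 2.080162 = 0.173347
Exact value: 0.173343
Error: 0.000004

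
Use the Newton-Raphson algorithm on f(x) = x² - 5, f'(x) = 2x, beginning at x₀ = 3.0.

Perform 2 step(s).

f(x) = x² - 5
f'(x) = 2x
x₀ = 3.0

Newton-Raphson formula: x_{n+1} = x_n - f(x_n)/f'(x_n)

Iteration 1:
  f(3.000000) = 4.000000
  f'(3.000000) = 6.000000
  x_1 = 3.000000 - 4.000000/6.000000 = 2.333333
Iteration 2:
  f(2.333333) = 0.444444
  f'(2.333333) = 4.666667
  x_2 = 2.333333 - 0.444444/4.666667 = 2.238095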